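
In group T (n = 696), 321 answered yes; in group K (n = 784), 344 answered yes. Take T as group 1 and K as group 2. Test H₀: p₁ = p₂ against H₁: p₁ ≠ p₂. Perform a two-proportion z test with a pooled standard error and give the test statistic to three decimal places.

p̂₁ = 321/696 ≈ 0.46121, p̂₂ = 344/784 ≈ 0.43878.
Pooled p̂ = (321+344)/(696+784) = 665/1480 = 0.44932.
SE = √(p̂(1−p̂)(1/n₁+1/n₂)) = √(0.44932·0.55068·0.00271229) = √(0.000671108) = 0.02591.
z = (0.46121 − 0.43878)/0.02591 = 0.02243/0.02591 = 0.866.

z = 0.866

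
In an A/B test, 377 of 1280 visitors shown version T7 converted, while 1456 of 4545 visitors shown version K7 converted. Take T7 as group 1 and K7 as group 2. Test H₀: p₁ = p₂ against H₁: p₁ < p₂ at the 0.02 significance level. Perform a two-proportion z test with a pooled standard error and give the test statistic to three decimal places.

z = -1.757

p̂₁ = 377/1280 = 0.294531, p̂₂ = 1456/4545 = 0.320352.
Pooled p̂ = (377+1456)/(1280+4545) = 1833/5825 = 0.314678.
SE = √(p̂(1−p̂)(1/n₁+1/n₂)) = √(0.314678·0.685322·0.00100127) = √(0.00021593) = 0.014695.
z = (0.294531 − 0.320352)/0.014695 = -0.025821/0.014695 = -1.757.
p-value = P(Z < -1.757) ≈ 0.0394; since p > α = 0.02, fail to reject H₀.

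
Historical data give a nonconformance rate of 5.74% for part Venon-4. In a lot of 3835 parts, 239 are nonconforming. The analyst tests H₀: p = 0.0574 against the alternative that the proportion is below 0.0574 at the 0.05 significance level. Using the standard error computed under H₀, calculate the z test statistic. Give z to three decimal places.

p̂ = 239/3835 ≈ 0.062321.
Standard error under H₀: √(0.0574×0.9426/3835) = 0.003756.
z = (0.062321 − 0.0574)/0.003756 = 0.004921/0.003756 = 1.310.
p-value = P(Z < 1.310) ≈ 0.9049. With α = 0.05, fail to reject H₀.

z = 1.310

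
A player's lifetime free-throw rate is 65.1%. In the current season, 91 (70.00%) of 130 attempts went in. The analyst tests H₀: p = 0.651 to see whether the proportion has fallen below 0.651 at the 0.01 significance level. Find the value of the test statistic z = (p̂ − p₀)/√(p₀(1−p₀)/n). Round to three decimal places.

z = 1.172

p̂ = 91/130 ≈ 0.70000.
SE = √(p₀(1−p₀)/n) = √(0.2272/130) = 0.04181.
z = (0.70000 − 0.651)/0.04181 = 0.04900/0.04181 = 1.172.
p-value = P(Z < 1.172) ≈ 0.8794; since p > α = 0.01, fail to reject H₀.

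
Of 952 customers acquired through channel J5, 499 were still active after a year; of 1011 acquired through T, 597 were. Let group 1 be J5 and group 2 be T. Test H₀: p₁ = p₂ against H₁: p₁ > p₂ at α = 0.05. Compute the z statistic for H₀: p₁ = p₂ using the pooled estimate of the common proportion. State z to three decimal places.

p̂₁ = 499/952 ≈ 0.52416, p̂₂ = 597/1011 ≈ 0.59050.
Pooled p̂ = (499+597)/(952+1011) = 1096/1963 = 0.55833.
SE = √(p̂(1−p̂)(1/n₁+1/n₂)) = √(0.55833·0.44167·0.00203954) = √(0.000502946) = 0.02243.
z = (0.52416 − 0.59050)/0.02243 = -0.06634/0.02243 = -2.958.
p-value = P(Z > -2.958) ≈ 0.9985. With α = 0.05, fail to reject H₀.

z = -2.958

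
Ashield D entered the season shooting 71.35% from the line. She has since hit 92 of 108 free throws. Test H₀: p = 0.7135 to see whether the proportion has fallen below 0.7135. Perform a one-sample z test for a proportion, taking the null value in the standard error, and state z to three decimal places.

p̂ = 92/108 = 0.85185.
SE = √(p₀(1−p₀)/n) = √(0.20442/108) = 0.04351.
z = (0.85185 − 0.7135)/0.04351 = 0.13835/0.04351 = 3.180.

z = 3.180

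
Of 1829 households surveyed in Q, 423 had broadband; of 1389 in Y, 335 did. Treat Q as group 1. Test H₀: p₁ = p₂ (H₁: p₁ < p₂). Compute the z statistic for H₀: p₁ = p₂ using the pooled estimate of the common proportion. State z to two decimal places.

z = -0.66

p̂₁ = 423/1829 ≈ 0.2313, p̂₂ = 335/1389 ≈ 0.2412.
Pooled p̂ = (423+335)/(1829+1389) = 758/3218 = 0.2356.
SE = √(p̂(1−p̂)(1/n₁+1/n₂)) = √(0.2356·0.7644·0.00126669) = √(0.000228088) = 0.0151.
z = (0.2313 − 0.2412)/0.0151 = -0.0099/0.0151 = -0.66.
p-value = P(Z < -0.656) ≈ 0.2559.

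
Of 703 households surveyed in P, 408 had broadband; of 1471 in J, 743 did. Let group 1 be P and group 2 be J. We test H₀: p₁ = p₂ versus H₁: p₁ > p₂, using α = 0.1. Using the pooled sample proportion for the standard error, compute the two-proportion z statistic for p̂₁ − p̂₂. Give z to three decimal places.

p̂₁ = 408/703 = 0.580370, p̂₂ = 743/1471 = 0.505099.
Pooled p̂ = (408+743)/(703+1471) = 1151/2174 = 0.529439.
SE = √(0.249133 × 0.00210228) = 0.022886.
z = (0.580370 − 0.505099)/0.022886 = 0.075271/0.022886 = 3.289.
p-value = P(Z > 3.289) ≈ 0.0005. With α = 0.1, reject H₀.

z = 3.289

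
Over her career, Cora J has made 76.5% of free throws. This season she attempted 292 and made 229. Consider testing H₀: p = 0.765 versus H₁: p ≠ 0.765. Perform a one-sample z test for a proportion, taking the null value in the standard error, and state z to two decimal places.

p̂ = 229/292 ≈ 0.78425.
Standard error under H₀: √(0.765×0.235/292) = 0.02481.
z = (0.78425 − 0.765)/0.02481 = 0.01925/0.02481 = 0.78.
Two-sided p-value ≈ 2·Φ(−0.776) = 0.4379.

z = 0.78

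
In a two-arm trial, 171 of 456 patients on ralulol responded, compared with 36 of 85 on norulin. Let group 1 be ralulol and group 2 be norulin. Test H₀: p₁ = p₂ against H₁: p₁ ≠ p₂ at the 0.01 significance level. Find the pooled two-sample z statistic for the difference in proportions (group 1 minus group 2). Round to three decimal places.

p̂₁ = 171/456 = 0.37500, p̂₂ = 36/85 = 0.42353.
Pooled p̂ = (171+36)/(456+85) = 207/541 = 0.38262.
SE = √(0.236223 × 0.0139577) = 0.05742.
z = (0.37500 − 0.42353)/0.05742 = -0.04853/0.05742 = -0.845.
p-value = 2·P(Z > 0.845) ≈ 0.3980. With α = 0.01, fail to reject H₀.

z = -0.845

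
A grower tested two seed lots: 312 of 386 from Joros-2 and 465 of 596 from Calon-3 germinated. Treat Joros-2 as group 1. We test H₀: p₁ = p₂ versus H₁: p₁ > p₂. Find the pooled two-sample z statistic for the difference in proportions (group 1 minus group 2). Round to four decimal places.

z = 1.0578

p̂₁ = 312/386 = 0.808290, p̂₂ = 465/596 = 0.780201.
Pooled p̂ = (312+465)/(386+596) = 777/982 = 0.791242.
SE = √(p̂(1−p̂)(1/n₁+1/n₂)) = √(0.791242·0.208758·0.00426853) = √(0.000705066) = 0.026553.
z = (0.808290 − 0.780201)/0.026553 = 0.028089/0.026553 = 1.0578.
p-value = P(Z > 1.058) ≈ 0.1451.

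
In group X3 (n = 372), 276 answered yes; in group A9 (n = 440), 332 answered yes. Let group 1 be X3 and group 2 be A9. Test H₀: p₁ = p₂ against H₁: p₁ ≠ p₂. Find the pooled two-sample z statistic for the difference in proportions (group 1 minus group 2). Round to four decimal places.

p̂₁ = 276/372 ≈ 0.741935, p̂₂ = 332/440 ≈ 0.754545.
Pooled p̂ = (276+332)/(372+440) = 608/812 = 0.748768.
SE = √(p̂(1−p̂)(1/n₁+1/n₂)) = √(0.748768·0.251232·0.0049609) = √(0.000933216) = 0.030549.
z = (0.741935 − 0.754545)/0.030549 = -0.012610/0.030549 = -0.4128.
Two-sided p-value ≈ 2·Φ(−0.413) = 0.6798.

z = -0.4128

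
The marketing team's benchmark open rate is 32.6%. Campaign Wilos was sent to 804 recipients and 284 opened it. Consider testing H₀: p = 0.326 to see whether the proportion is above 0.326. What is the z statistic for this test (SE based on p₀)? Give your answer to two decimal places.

z = 1.65

p̂ = 284/804 ≈ 0.3532.
Standard error under H₀: √(0.326×0.674/804) = 0.0165.
z = (0.3532 − 0.326)/0.0165 = 0.0272/0.0165 = 1.65.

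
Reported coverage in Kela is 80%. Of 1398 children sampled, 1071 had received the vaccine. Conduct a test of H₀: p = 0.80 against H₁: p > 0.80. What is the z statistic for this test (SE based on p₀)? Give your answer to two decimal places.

z = -3.17

p̂ = 1071/1398 ≈ 0.7661.
SE = √(p₀(1−p₀)/n) = √(0.16/1398) = 0.0107.
z = (0.7661 − 0.8)/0.0107 = -0.0339/0.0107 = -3.17.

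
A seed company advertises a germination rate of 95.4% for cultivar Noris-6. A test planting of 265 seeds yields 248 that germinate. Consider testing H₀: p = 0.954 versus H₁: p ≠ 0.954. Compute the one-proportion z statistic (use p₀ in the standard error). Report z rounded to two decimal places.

z = -1.41

p̂ = 248/265 ≈ 0.9358.
Standard error under H₀: √(0.954×0.046/265) = 0.0129.
z = (0.9358 − 0.954)/0.0129 = -0.0182/0.0129 = -1.41.
Two-sided p-value ≈ 2·Φ(−1.410) = 0.1584.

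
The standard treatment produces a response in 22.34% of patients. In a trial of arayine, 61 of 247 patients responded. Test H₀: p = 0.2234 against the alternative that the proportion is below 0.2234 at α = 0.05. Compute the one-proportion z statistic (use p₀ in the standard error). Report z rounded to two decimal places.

z = 0.89

p̂ = 61/247 = 0.2470.
Under H₀, SE = √(0.2234·0.7766/247) = √(0.000702399) = 0.0265.
z = (0.2470 − 0.2234)/0.0265 = 0.0236/0.0265 = 0.89.
p-value = P(Z < 0.889) ≈ 0.8130; since p > α = 0.05, fail to reject H₀.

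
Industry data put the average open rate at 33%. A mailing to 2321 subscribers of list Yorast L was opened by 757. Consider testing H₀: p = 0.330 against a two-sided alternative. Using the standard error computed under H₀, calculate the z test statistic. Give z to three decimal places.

p̂ = 757/2321 ≈ 0.32615.
SE = √(p₀(1−p₀)/n) = √(0.2211/2321) = 0.00976.
z = (0.32615 − 0.33)/0.00976 = -0.00385/0.00976 = -0.394.
p-value = 2·P(Z > 0.394) ≈ 0.6934.

z = -0.394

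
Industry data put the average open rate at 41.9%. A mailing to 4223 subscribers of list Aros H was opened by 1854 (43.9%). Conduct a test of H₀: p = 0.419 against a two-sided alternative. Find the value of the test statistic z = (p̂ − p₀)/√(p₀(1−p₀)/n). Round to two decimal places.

p̂ = 1854/4223 = 0.43902.
Standard error under H₀: √(0.419×0.581/4223) = 0.00759.
z = (0.43902 − 0.419)/0.00759 = 0.02002/0.00759 = 2.64.

z = 2.64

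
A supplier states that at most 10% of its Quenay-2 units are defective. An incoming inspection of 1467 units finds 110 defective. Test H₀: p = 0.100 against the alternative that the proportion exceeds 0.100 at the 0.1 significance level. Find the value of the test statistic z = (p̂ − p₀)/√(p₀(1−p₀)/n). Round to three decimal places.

z = -3.194

p̂ = 110/1467 ≈ 0.074983.
SE = √(p₀(1−p₀)/n) = √(0.09/1467) = 0.007833.
z = (0.074983 − 0.1)/0.007833 = -0.025017/0.007833 = -3.194.
p-value = P(Z > -3.194) ≈ 0.9993; since p > α = 0.1, fail to reject H₀.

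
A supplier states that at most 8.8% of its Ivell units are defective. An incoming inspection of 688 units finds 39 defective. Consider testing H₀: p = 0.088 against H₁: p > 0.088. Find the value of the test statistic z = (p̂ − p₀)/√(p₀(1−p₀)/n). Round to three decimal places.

p̂ = 39/688 ≈ 0.05669.
SE = √(p₀(1−p₀)/n) = √(0.080256/688) = 0.01080.
z = (0.05669 − 0.088)/0.01080 = -0.03131/0.01080 = -2.899.
p-value = P(Z > -2.899) ≈ 0.9981.

z = -2.899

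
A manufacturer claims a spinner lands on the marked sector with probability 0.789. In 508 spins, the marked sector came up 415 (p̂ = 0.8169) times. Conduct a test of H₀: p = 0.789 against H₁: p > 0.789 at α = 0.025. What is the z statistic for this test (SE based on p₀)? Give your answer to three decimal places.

z = 1.543

p̂ = 415/508 ≈ 0.81693.
Standard error under H₀: √(0.789×0.211/508) = 0.01810.
z = (0.81693 − 0.789)/0.01810 = 0.02793/0.01810 = 1.543.
p-value = P(Z > 1.543) ≈ 0.0614. With α = 0.025, fail to reject H₀.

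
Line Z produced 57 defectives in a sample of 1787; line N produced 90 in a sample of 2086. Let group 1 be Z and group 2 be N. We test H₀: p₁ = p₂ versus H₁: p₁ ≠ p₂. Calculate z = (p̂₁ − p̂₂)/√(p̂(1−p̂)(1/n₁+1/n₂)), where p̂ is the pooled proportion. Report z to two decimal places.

p̂₁ = 57/1787 ≈ 0.031897, p̂₂ = 90/2086 ≈ 0.043145.
Pooled p̂ = (57+90)/(1787+2086) = 147/3873 = 0.037955.
SE = √(p̂(1−p̂)(1/n₁+1/n₂)) = √(0.037955·0.962045·0.00103898) = √(3.79379e-05) = 0.006159.
z = (0.031897 − 0.043145)/0.006159 = -0.011248/0.006159 = -1.83.

z = -1.83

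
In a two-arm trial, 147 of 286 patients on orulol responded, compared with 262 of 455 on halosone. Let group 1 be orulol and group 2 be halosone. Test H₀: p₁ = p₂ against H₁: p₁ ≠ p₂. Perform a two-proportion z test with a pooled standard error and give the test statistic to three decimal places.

z = -1.648

p̂₁ = 147/286 = 0.513986, p̂₂ = 262/455 = 0.575824.
Pooled p̂ = (147+262)/(286+455) = 409/741 = 0.551957.
SE = √(0.2473 × 0.00569431) = 0.037526.
z = (0.513986 − 0.575824)/0.037526 = -0.061838/0.037526 = -1.648.
p-value = 2·P(Z > 1.648) ≈ 0.0994.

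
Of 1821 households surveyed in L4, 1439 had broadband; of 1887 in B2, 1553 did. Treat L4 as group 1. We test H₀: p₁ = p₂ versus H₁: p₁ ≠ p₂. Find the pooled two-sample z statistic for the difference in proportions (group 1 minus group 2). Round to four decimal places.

z = -2.5276

p̂₁ = 1439/1821 ≈ 0.7902252, p̂₂ = 1553/1887 ≈ 0.8229995.
Pooled p̂ = (1439+1553)/(1821+1887) = 2992/3708 = 0.8069040.
SE = √(0.15581 × 0.00107909) = 0.0129666.
z = (0.7902252 − 0.8229995)/0.0129666 = -0.0327743/0.0129666 = -2.5276.
Two-sided p-value ≈ 2·Φ(−2.528) = 0.0115.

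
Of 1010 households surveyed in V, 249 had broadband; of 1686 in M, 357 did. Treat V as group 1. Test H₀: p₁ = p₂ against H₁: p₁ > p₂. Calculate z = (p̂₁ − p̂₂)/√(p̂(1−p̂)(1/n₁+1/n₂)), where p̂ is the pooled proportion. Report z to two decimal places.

z = 2.09

p̂₁ = 249/1010 ≈ 0.24653, p̂₂ = 357/1686 ≈ 0.21174.
Pooled p̂ = (249+357)/(1010+1686) = 606/2696 = 0.22478.
SE = √(0.174253 × 0.00158322) = 0.01661.
z = (0.24653 − 0.21174)/0.01661 = 0.03479/0.01661 = 2.09.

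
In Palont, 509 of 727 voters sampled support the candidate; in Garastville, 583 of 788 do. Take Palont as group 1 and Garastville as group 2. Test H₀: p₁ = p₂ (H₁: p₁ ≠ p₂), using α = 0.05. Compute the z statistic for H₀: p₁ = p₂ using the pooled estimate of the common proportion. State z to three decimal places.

p̂₁ = 509/727 = 0.70014, p̂₂ = 583/788 = 0.73985.
Pooled p̂ = (509+583)/(727+788) = 1092/1515 = 0.72079.
SE = √(0.201251 × 0.00264455) = 0.02307.
z = (0.70014 − 0.73985)/0.02307 = -0.03971/0.02307 = -1.721.
p-value = 2·P(Z > 1.721) ≈ 0.0852. With α = 0.05, fail to reject H₀.

z = -1.721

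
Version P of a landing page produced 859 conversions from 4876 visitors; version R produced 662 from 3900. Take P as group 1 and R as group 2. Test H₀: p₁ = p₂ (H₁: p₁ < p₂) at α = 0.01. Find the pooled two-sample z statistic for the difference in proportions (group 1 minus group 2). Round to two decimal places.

p̂₁ = 859/4876 = 0.17617, p̂₂ = 662/3900 = 0.16974.
Pooled p̂ = (859+662)/(4876+3900) = 1521/8776 = 0.17331.
SE = √(0.143276 × 0.000461496) = 0.00813.
z = (0.17617 − 0.16974)/0.00813 = 0.00643/0.00813 = 0.79.
p-value = P(Z < 0.790) ≈ 0.7853, so at α = 0.01 we fail to reject H₀.

z = 0.79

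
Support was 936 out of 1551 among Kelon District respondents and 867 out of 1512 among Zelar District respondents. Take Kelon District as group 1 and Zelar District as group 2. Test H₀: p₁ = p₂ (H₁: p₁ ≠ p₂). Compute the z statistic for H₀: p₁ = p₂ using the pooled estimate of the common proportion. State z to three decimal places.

z = 1.691

p̂₁ = 936/1551 = 0.60348, p̂₂ = 867/1512 = 0.57341.
Pooled p̂ = (936+867)/(1551+1512) = 1803/3063 = 0.58864.
SE = √(0.242143 × 0.00130612) = 0.01778.
z = (0.60348 − 0.57341)/0.01778 = 0.03007/0.01778 = 1.691.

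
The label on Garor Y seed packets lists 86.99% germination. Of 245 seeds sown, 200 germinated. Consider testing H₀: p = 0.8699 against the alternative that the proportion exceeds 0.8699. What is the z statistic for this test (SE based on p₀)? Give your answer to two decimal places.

p̂ = 200/245 ≈ 0.8163.
Standard error under H₀: √(0.8699×0.1301/245) = 0.0215.
z = (0.8163 − 0.8699)/0.0215 = -0.0536/0.0215 = -2.49.

z = -2.49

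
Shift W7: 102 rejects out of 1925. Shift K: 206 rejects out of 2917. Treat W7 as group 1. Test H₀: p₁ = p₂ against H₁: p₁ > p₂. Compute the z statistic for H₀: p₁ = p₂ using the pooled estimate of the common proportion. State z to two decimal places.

p̂₁ = 102/1925 = 0.05299, p̂₂ = 206/2917 = 0.07062.
Pooled p̂ = (102+206)/(1925+2917) = 308/4842 = 0.06361.
SE = √(p̂(1−p̂)(1/n₁+1/n₂)) = √(0.06361·0.93639·0.000862298) = √(5.13618e-05) = 0.00717.
z = (0.05299 − 0.07062)/0.00717 = -0.01763/0.00717 = -2.46.
p-value = P(Z > -2.460) ≈ 0.9931.

z = -2.46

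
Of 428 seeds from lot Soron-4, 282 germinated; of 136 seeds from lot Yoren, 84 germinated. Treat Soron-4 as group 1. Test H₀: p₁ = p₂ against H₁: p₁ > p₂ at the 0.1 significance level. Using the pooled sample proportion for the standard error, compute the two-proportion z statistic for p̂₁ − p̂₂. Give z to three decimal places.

p̂₁ = 282/428 ≈ 0.65888, p̂₂ = 84/136 ≈ 0.61765.
Pooled p̂ = (282+84)/(428+136) = 366/564 = 0.64894.
SE = √(p̂(1−p̂)(1/n₁+1/n₂)) = √(0.64894·0.35106·0.00968939) = √(0.00220742) = 0.04698.
z = (0.65888 − 0.61765)/0.04698 = 0.04123/0.04698 = 0.878.
p-value = P(Z > 0.878) ≈ 0.1901; since p > α = 0.1, fail to reject H₀.

z = 0.878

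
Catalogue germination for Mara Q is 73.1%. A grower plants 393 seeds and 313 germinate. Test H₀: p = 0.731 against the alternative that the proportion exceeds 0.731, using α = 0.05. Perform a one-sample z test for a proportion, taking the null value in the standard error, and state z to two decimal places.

z = 2.93

p̂ = 313/393 = 0.79644.
SE = √(p₀(1−p₀)/n) = √(0.19664/393) = 0.02237.
z = (0.79644 − 0.731)/0.02237 = 0.06544/0.02237 = 2.93.
p-value = P(Z > 2.925) ≈ 0.0017, so at α = 0.05 we reject H₀.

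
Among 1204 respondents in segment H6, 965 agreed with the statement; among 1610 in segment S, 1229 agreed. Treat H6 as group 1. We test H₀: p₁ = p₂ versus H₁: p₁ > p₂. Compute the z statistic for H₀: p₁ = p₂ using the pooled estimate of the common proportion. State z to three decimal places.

p̂₁ = 965/1204 = 0.801495, p̂₂ = 1229/1610 = 0.763354.
Pooled p̂ = (965+1229)/(1204+1610) = 2194/2814 = 0.779673.
SE = √(p̂(1−p̂)(1/n₁+1/n₂)) = √(0.779673·0.220327·0.00145168) = √(0.000249374) = 0.015792.
z = (0.801495 − 0.763354)/0.015792 = 0.038141/0.015792 = 2.415.

z = 2.415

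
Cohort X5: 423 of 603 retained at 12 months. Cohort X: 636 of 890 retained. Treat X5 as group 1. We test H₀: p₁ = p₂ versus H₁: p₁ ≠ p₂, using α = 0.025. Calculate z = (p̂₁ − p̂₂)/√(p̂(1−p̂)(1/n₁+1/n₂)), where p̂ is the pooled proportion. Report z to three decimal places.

p̂₁ = 423/603 ≈ 0.70149, p̂₂ = 636/890 ≈ 0.71461.
Pooled p̂ = (423+636)/(603+890) = 1059/1493 = 0.70931.
SE = √(0.206189 × 0.00278197) = 0.02395.
z = (0.70149 − 0.71461)/0.02395 = -0.01312/0.02395 = -0.548.
p-value = 2·P(Z > 0.548) ≈ 0.5840. With α = 0.025, fail to reject H₀.

z = -0.548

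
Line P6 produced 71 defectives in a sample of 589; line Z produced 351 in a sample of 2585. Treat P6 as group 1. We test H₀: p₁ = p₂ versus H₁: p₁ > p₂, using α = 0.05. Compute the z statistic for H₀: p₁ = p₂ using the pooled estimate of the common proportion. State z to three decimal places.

p̂₁ = 71/589 = 0.12054, p̂₂ = 351/2585 = 0.13578.
Pooled p̂ = (71+351)/(589+2585) = 422/3174 = 0.13296.
SE = √(p̂(1−p̂)(1/n₁+1/n₂)) = √(0.13296·0.86704·0.00208464) = √(0.000240313) = 0.01550.
z = (0.12054 − 0.13578)/0.01550 = -0.01524/0.01550 = -0.983.
p-value = P(Z > -0.983) ≈ 0.8372, so at α = 0.05 we fail to reject H₀.

z = -0.983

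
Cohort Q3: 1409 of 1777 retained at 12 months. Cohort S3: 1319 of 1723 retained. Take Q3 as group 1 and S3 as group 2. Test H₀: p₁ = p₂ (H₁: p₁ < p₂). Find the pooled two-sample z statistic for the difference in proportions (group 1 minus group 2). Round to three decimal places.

p̂₁ = 1409/1777 = 0.79291, p̂₂ = 1319/1723 = 0.76553.
Pooled p̂ = (1409+1319)/(1777+1723) = 2728/3500 = 0.77943.
SE = √(p̂(1−p̂)(1/n₁+1/n₂)) = √(0.77943·0.22057·0.00114313) = √(0.000196526) = 0.01402.
z = (0.79291 − 0.76553)/0.01402 = 0.02738/0.01402 = 1.953.
p-value = P(Z < 1.953) ≈ 0.9746.

z = 1.953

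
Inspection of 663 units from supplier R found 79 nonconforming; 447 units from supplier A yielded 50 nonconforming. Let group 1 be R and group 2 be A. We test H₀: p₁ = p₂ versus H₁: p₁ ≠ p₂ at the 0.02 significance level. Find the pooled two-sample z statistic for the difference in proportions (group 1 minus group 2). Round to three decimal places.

z = 0.372

p̂₁ = 79/663 = 0.11916, p̂₂ = 50/447 = 0.11186.
Pooled p̂ = (79+50)/(663+447) = 129/1110 = 0.11622.
SE = √(p̂(1−p̂)(1/n₁+1/n₂)) = √(0.11622·0.88378·0.00374543) = √(0.000384693) = 0.01961.
z = (0.11916 − 0.11186)/0.01961 = 0.00730/0.01961 = 0.372.
p-value = 2·P(Z > 0.372) ≈ 0.7098. With α = 0.02, fail to reject H₀.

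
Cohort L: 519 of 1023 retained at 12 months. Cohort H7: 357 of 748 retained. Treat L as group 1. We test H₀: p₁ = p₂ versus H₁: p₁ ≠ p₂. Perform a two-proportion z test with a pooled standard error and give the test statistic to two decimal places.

z = 1.25

p̂₁ = 519/1023 = 0.50733, p̂₂ = 357/748 = 0.47727.
Pooled p̂ = (519+357)/(1023+748) = 876/1771 = 0.49464.
SE = √(p̂(1−p̂)(1/n₁+1/n₂)) = √(0.49464·0.50536·0.00231442) = √(0.000578537) = 0.02405.
z = (0.50733 − 0.47727)/0.02405 = 0.03006/0.02405 = 1.25.
p-value = 2·P(Z > 1.250) ≈ 0.2114.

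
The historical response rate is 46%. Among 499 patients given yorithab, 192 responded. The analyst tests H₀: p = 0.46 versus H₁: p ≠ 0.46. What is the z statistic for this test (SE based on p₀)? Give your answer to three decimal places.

p̂ = 192/499 ≈ 0.38477.
Standard error under H₀: √(0.46×0.54/499) = 0.02231.
z = (0.38477 − 0.46)/0.02231 = -0.07523/0.02231 = -3.372.

z = -3.372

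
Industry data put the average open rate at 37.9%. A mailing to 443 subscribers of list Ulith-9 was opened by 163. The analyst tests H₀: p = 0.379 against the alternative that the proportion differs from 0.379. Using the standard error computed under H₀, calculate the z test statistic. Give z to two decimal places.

z = -0.48

p̂ = 163/443 = 0.3679.
Standard error under H₀: √(0.379×0.621/443) = 0.0230.
z = (0.3679 − 0.379)/0.0230 = -0.0111/0.0230 = -0.48.
p-value = 2·P(Z > 0.480) ≈ 0.6315.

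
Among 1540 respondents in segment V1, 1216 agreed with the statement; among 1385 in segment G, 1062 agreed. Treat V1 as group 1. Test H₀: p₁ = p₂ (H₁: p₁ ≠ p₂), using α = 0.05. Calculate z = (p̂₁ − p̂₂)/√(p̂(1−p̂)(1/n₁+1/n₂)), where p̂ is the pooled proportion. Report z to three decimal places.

z = 1.485

p̂₁ = 1216/1540 ≈ 0.78961, p̂₂ = 1062/1385 ≈ 0.76679.
Pooled p̂ = (1216+1062)/(1540+1385) = 2278/2925 = 0.77880.
SE = √(0.172269 × 0.00137137) = 0.01537.
z = (0.78961 − 0.76679)/0.01537 = 0.02282/0.01537 = 1.485.
Two-sided p-value ≈ 2·Φ(−1.485) = 0.1376; since p > α = 0.05, fail to reject H₀.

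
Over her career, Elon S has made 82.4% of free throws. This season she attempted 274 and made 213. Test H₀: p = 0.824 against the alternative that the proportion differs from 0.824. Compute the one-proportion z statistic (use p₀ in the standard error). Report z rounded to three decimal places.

p̂ = 213/274 = 0.77737.
SE = √(p₀(1−p₀)/n) = √(0.14502/274) = 0.02301.
z = (0.77737 − 0.824)/0.02301 = -0.04663/0.02301 = -2.027.
Two-sided p-value ≈ 2·Φ(−2.027) = 0.0427.

z = -2.027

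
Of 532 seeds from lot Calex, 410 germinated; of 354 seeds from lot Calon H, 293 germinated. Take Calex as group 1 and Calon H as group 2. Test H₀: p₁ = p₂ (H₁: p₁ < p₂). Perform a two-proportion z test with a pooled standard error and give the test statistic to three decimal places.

p̂₁ = 410/532 = 0.77068, p̂₂ = 293/354 = 0.82768.
Pooled p̂ = (410+293)/(532+354) = 703/886 = 0.79345.
SE = √(p̂(1−p̂)(1/n₁+1/n₂)) = √(0.79345·0.20655·0.00470456) = √(0.000771006) = 0.02777.
z = (0.77068 − 0.82768)/0.02777 = -0.05700/0.02777 = -2.053.

z = -2.053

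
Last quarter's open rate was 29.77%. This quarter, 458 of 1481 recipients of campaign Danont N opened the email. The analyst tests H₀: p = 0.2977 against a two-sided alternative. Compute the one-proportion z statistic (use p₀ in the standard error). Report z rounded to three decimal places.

z = 0.972

p̂ = 458/1481 ≈ 0.30925.
SE = √(p₀(1−p₀)/n) = √(0.20907/1481) = 0.01188.
z = (0.30925 − 0.2977)/0.01188 = 0.01155/0.01188 = 0.972.
Two-sided p-value ≈ 2·Φ(−0.972) = 0.3310.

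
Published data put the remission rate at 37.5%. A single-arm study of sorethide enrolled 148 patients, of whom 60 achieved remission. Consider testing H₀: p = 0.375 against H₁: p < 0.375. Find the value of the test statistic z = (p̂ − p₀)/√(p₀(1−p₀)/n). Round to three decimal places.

z = 0.764

p̂ = 60/148 = 0.40541.
Under H₀, SE = √(0.375·0.625/148) = √(0.00158361) = 0.03979.
z = (0.40541 − 0.375)/0.03979 = 0.03041/0.03979 = 0.764.
p-value = P(Z < 0.764) ≈ 0.7776.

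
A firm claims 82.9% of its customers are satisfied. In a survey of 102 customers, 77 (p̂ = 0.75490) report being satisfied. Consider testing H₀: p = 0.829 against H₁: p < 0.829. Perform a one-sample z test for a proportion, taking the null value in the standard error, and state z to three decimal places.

p̂ = 77/102 = 0.75490.
Under H₀, SE = √(0.829·0.171/102) = √(0.00138979) = 0.03728.
z = (0.75490 − 0.829)/0.03728 = -0.07410/0.03728 = -1.988.
p-value = P(Z < -1.988) ≈ 0.0234.

z = -1.988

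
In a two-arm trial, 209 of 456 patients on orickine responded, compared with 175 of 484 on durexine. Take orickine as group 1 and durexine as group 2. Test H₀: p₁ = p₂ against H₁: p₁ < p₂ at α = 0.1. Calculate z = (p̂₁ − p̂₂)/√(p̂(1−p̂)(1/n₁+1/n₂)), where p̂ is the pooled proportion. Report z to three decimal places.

z = 3.016

p̂₁ = 209/456 ≈ 0.45833, p̂₂ = 175/484 ≈ 0.36157.
Pooled p̂ = (209+175)/(456+484) = 384/940 = 0.40851.
SE = √(p̂(1−p̂)(1/n₁+1/n₂)) = √(0.40851·0.59149·0.0042591) = √(0.00102912) = 0.03208.
z = (0.45833 − 0.36157)/0.03208 = 0.09676/0.03208 = 3.016.
p-value = P(Z < 3.016) ≈ 0.9987. With α = 0.1, fail to reject H₀.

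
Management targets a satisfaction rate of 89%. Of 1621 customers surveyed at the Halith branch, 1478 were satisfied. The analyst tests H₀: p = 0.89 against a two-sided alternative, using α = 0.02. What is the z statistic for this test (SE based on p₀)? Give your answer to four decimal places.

z = 2.8029

p̂ = 1478/1621 ≈ 0.91178285.
Under H₀, SE = √(0.89·0.11/1621) = √(6.03948e-05) = 0.00777141.
z = (0.91178285 − 0.89)/0.00777141 = 0.02178285/0.00777141 = 2.8029.
p-value = 2·P(Z > 2.803) ≈ 0.0051; since p < α = 0.02, reject H₀.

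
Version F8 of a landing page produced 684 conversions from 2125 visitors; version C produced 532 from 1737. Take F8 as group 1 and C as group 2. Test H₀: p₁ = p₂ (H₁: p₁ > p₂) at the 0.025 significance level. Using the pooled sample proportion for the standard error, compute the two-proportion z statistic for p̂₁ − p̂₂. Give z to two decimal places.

z = 1.04

p̂₁ = 684/2125 ≈ 0.3219, p̂₂ = 532/1737 ≈ 0.3063.
Pooled p̂ = (684+532)/(2125+1737) = 1216/3862 = 0.3149.
SE = √(0.215724 × 0.00104629) = 0.0150.
z = (0.3219 − 0.3063)/0.0150 = 0.0156/0.0150 = 1.04.
p-value = P(Z > 1.039) ≈ 0.1494, so at α = 0.025 we fail to reject H₀.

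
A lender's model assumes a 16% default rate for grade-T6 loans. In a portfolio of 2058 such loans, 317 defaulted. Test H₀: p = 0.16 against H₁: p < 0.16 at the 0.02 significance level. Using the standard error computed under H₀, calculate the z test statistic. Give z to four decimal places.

z = -0.7384

p̂ = 317/2058 ≈ 0.154033.
Under H₀, SE = √(0.16·0.84/2058) = √(6.53061e-05) = 0.008081.
z = (0.154033 − 0.16)/0.008081 = -0.005967/0.008081 = -0.7384.
p-value = P(Z < -0.738) ≈ 0.2301. With α = 0.02, fail to reject H₀.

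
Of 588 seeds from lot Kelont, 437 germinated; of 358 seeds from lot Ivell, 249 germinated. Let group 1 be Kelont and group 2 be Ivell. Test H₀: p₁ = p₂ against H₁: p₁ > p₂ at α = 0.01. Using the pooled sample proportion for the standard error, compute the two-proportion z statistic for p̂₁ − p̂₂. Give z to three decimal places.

z = 1.593

p̂₁ = 437/588 = 0.74320, p̂₂ = 249/358 = 0.69553.
Pooled p̂ = (437+249)/(588+358) = 686/946 = 0.72516.
SE = √(0.199304 × 0.00449398) = 0.02993.
z = (0.74320 − 0.69553)/0.02993 = 0.04767/0.02993 = 1.593.
p-value = P(Z > 1.593) ≈ 0.0556. With α = 0.01, fail to reject H₀.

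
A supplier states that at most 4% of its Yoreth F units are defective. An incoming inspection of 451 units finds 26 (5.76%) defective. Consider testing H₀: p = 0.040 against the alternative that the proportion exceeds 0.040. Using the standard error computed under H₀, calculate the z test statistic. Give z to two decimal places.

p̂ = 26/451 ≈ 0.0576.
Under H₀, SE = √(0.04·0.96/451) = √(8.51441e-05) = 0.0092.
z = (0.0576 − 0.04)/0.0092 = 0.0176/0.0092 = 1.91.
p-value = P(Z > 1.913) ≈ 0.0279.

z = 1.91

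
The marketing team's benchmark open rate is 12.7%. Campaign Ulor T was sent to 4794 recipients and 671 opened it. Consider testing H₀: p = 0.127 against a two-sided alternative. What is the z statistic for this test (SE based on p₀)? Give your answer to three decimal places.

p̂ = 671/4794 = 0.13997.
Standard error under H₀: √(0.127×0.873/4794) = 0.00481.
z = (0.13997 − 0.127)/0.00481 = 0.01297/0.00481 = 2.696.
p-value = 2·P(Z > 2.696) ≈ 0.0070.

z = 2.696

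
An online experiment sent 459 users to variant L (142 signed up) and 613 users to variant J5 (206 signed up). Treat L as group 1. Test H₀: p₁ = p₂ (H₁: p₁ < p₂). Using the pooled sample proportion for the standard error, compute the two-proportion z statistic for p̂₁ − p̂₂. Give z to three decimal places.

z = -0.923

p̂₁ = 142/459 = 0.30937, p̂₂ = 206/613 = 0.33605.
Pooled p̂ = (142+206)/(459+613) = 348/1072 = 0.32463.
SE = √(0.219244 × 0.00380997) = 0.02890.
z = (0.30937 − 0.33605)/0.02890 = -0.02668/0.02890 = -0.923.
p-value = P(Z < -0.923) ≈ 0.1779.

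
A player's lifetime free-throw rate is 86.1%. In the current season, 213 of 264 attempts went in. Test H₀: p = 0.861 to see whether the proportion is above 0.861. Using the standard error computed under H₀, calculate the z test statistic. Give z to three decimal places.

p̂ = 213/264 ≈ 0.80682.
Under H₀, SE = √(0.861·0.139/264) = √(0.00045333) = 0.02129.
z = (0.80682 − 0.861)/0.02129 = -0.05418/0.02129 = -2.545.
p-value = P(Z > -2.545) ≈ 0.9945.

z = -2.545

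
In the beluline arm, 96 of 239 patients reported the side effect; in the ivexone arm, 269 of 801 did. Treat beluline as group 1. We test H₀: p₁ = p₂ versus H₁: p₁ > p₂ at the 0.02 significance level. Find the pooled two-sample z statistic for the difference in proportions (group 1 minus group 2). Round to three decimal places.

p̂₁ = 96/239 ≈ 0.40167, p̂₂ = 269/801 ≈ 0.33583.
Pooled p̂ = (96+269)/(239+801) = 365/1040 = 0.35096.
SE = √(p̂(1−p̂)(1/n₁+1/n₂)) = √(0.35096·0.64904·0.00543254) = √(0.00123746) = 0.03518.
z = (0.40167 − 0.33583)/0.03518 = 0.06584/0.03518 = 1.872.
p-value = P(Z > 1.872) ≈ 0.0306. With α = 0.02, fail to reject H₀.

z = 1.872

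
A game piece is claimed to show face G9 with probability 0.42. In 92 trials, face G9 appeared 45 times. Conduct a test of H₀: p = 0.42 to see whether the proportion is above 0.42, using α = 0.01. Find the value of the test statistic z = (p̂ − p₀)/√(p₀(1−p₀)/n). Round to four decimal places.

z = 1.3435

p̂ = 45/92 ≈ 0.489130.
Under H₀, SE = √(0.42·0.58/92) = √(0.00264783) = 0.051457.
z = (0.489130 − 0.42)/0.051457 = 0.069130/0.051457 = 1.3435.
p-value = P(Z > 1.343) ≈ 0.0896, so at α = 0.01 we fail to reject H₀.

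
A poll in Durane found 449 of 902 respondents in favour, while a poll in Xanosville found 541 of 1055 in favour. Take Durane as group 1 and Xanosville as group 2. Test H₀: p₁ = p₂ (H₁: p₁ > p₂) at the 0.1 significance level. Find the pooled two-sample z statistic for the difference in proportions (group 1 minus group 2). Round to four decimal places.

p̂₁ = 449/902 = 0.497783, p̂₂ = 541/1055 = 0.512796.
Pooled p̂ = (449+541)/(902+1055) = 990/1957 = 0.505876.
SE = √(0.249965 × 0.00205651) = 0.022673.
z = (0.497783 − 0.512796)/0.022673 = -0.015013/0.022673 = -0.6622.
p-value = P(Z > -0.662) ≈ 0.7461; since p > α = 0.1, fail to reject H₀.

z = -0.6622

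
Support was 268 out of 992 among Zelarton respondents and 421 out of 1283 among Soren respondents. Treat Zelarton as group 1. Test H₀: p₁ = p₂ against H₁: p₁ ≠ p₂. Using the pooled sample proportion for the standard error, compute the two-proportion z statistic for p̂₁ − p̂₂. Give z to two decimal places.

p̂₁ = 268/992 ≈ 0.2702, p̂₂ = 421/1283 ≈ 0.3281.
Pooled p̂ = (268+421)/(992+1283) = 689/2275 = 0.3029.
SE = √(p̂(1−p̂)(1/n₁+1/n₂)) = √(0.3029·0.6971·0.00178749) = √(0.000377401) = 0.0194.
z = (0.2702 − 0.3281)/0.0194 = -0.0579/0.0194 = -2.98.

z = -2.98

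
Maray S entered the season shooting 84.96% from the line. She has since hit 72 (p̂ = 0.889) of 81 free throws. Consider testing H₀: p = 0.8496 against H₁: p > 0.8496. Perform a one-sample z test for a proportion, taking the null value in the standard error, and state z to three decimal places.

p̂ = 72/81 ≈ 0.88889.
Standard error under H₀: √(0.8496×0.1504/81) = 0.03972.
z = (0.88889 − 0.8496)/0.03972 = 0.03929/0.03972 = 0.989.
p-value = P(Z > 0.989) ≈ 0.1613.

z = 0.989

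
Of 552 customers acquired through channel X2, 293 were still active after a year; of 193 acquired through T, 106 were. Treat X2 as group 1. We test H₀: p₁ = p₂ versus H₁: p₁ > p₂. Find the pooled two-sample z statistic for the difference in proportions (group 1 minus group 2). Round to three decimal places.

p̂₁ = 293/552 ≈ 0.53080, p̂₂ = 106/193 ≈ 0.54922.
Pooled p̂ = (293+106)/(552+193) = 399/745 = 0.53557.
SE = √(0.248735 × 0.00699294) = 0.04171.
z = (0.53080 − 0.54922)/0.04171 = -0.01842/0.04171 = -0.442.

z = -0.442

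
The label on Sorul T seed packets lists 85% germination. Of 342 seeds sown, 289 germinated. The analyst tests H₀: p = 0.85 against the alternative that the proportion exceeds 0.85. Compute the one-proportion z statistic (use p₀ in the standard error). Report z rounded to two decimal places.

z = -0.26

p̂ = 289/342 = 0.8450.
Under H₀, SE = √(0.85·0.15/342) = √(0.000372807) = 0.0193.
z = (0.8450 − 0.85)/0.0193 = -0.0050/0.0193 = -0.26.
p-value = P(Z > -0.257) ≈ 0.6016.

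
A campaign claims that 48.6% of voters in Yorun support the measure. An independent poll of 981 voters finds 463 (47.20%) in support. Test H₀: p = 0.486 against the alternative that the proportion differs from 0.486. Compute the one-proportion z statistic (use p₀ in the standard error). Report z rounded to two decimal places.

p̂ = 463/981 = 0.4720.
Standard error under H₀: √(0.486×0.514/981) = 0.0160.
z = (0.4720 − 0.486)/0.0160 = -0.0140/0.0160 = -0.88.

z = -0.88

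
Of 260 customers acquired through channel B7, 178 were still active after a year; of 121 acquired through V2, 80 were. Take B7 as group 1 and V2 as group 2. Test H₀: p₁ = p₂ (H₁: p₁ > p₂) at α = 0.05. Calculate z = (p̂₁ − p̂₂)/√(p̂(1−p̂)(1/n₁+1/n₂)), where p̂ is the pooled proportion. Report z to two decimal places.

p̂₁ = 178/260 ≈ 0.68462, p̂₂ = 80/121 ≈ 0.66116.
Pooled p̂ = (178+80)/(260+121) = 258/381 = 0.67717.
SE = √(p̂(1−p̂)(1/n₁+1/n₂)) = √(0.67717·0.32283·0.0121106) = √(0.00264753) = 0.05145.
z = (0.68462 − 0.66116)/0.05145 = 0.02346/0.05145 = 0.46.
p-value = P(Z > 0.456) ≈ 0.3242; since p > α = 0.05, fail to reject H₀.

z = 0.46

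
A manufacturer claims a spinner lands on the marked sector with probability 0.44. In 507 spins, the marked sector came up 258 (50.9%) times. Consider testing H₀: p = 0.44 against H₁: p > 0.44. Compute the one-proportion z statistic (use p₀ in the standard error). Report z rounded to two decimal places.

p̂ = 258/507 ≈ 0.50888.
SE = √(p₀(1−p₀)/n) = √(0.2464/507) = 0.02205.
z = (0.50888 − 0.44)/0.02205 = 0.06888/0.02205 = 3.12.

z = 3.12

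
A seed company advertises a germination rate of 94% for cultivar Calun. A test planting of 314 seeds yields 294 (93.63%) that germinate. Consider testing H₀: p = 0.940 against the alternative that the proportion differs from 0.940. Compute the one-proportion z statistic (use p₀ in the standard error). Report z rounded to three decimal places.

z = -0.276

p̂ = 294/314 = 0.936306.
Standard error under H₀: √(0.94×0.06/314) = 0.013402.
z = (0.936306 − 0.94)/0.013402 = -0.003694/0.013402 = -0.276.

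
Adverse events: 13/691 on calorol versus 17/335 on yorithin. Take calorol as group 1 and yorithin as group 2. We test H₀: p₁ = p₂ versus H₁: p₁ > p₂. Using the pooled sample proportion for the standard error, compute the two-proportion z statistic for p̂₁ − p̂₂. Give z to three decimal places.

z = -2.847

p̂₁ = 13/691 = 0.01881, p̂₂ = 17/335 = 0.05075.
Pooled p̂ = (13+17)/(691+335) = 30/1026 = 0.02924.
SE = √(0.0283848 × 0.00443225) = 0.01122.
z = (0.01881 − 0.05075)/0.01122 = -0.03194/0.01122 = -2.847.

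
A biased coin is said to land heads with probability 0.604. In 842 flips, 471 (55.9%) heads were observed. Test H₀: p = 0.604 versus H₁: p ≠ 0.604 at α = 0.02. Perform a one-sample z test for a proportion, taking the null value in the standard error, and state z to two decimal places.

z = -2.65

p̂ = 471/842 = 0.55938.
Under H₀, SE = √(0.604·0.396/842) = √(0.000284067) = 0.01685.
z = (0.55938 − 0.604)/0.01685 = -0.04462/0.01685 = -2.65.
p-value = 2·P(Z > 2.647) ≈ 0.0081, so at α = 0.02 we reject H₀.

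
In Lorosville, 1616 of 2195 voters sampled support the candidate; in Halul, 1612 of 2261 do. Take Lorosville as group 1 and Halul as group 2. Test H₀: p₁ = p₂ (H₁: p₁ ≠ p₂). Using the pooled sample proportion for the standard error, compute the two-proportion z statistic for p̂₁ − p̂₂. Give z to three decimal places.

z = 1.737

p̂₁ = 1616/2195 ≈ 0.73622, p̂₂ = 1612/2261 ≈ 0.71296.
Pooled p̂ = (1616+1612)/(2195+2261) = 3228/4456 = 0.72442.
SE = √(0.199637 × 0.000897863) = 0.01339.
z = (0.73622 − 0.71296)/0.01339 = 0.02326/0.01339 = 1.737.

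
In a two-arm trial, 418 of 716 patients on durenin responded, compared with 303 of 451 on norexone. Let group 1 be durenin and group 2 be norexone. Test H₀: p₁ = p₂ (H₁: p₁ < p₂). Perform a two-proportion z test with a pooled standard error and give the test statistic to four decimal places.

p̂₁ = 418/716 ≈ 0.583799, p̂₂ = 303/451 ≈ 0.671840.
Pooled p̂ = (418+303)/(716+451) = 721/1167 = 0.617823.
SE = √(p̂(1−p̂)(1/n₁+1/n₂)) = √(0.617823·0.382177·0.00361394) = √(0.000853316) = 0.029212.
z = (0.583799 − 0.671840)/0.029212 = -0.088041/0.029212 = -3.0139.

z = -3.0139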